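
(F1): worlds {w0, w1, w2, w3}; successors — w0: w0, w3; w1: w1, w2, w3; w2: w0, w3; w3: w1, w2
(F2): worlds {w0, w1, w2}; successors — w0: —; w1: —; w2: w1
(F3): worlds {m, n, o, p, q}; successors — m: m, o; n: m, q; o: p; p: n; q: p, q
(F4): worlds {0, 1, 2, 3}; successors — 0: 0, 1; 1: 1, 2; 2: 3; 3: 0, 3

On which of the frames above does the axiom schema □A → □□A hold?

(F2)

This is the axiom for transitivity; its first-order frame correspondent is ∀x ∀y ∀z (Rxy ∧ Ryz → Rxz).
(F1): fails — Rw1w2 and Rw2w0 but not Rw1w0.
(F2): holds.
(F3): fails — Rop and Rpn but not Ron.
(F4): fails — R12 and R23 but not R13.
Valid on: (F2).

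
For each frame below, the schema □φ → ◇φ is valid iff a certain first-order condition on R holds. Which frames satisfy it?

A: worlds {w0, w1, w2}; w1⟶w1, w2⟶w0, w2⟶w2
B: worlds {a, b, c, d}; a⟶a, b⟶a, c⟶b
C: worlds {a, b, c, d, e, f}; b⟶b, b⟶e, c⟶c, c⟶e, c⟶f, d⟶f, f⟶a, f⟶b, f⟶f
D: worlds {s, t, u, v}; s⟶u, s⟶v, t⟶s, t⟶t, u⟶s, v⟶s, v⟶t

The schema corresponds to seriality: ∀x ∃y Rxy.
A: fails — world w0 has no successor.
B: fails — world d has no successor.
C: fails — world a has no successor.
D: satisfies the condition.
Valid on: D.

D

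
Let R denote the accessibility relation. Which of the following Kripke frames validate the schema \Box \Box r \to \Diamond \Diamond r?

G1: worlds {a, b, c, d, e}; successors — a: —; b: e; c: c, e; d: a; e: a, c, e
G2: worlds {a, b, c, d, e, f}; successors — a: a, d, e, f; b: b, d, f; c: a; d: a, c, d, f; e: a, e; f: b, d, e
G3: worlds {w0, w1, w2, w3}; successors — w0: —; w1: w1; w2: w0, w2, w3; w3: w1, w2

Frame correspondent (Sahlqvist): \forall x \exists w (x R^2 w \wedge x R^2 w) — i.e. a generalized confluence (Geach) condition.
G1: fails — at a but no w with aR²w and aR²w.
G2: ✓.
G3: fails — at w0 but no w with w0R²w and w0R²w.

G2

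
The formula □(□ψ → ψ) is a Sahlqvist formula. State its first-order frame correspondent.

Suppose □(□ψ→ψ) is valid. Take Rxy and set V(ψ)={w : Ryw}. Then at y, □ψ holds; since □(□ψ→ψ) at x, □ψ→ψ at y, so ψ at y, i.e. Ryy.

Shift-reflexivity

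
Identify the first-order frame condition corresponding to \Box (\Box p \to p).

Suppose □(□p→p) is valid. Take Rxy and set V(p)={w : Ryw}. Then at y, □p holds; since □(□p→p) at x, □p→p at y, so p at y, i.e. Ryy.

Shift-reflexivity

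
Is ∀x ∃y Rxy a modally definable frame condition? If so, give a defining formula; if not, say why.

Yes — defined by □q → ◇q

The condition is seriality. A defining modal formula is □q → ◇q.
Suppose □q→◇q is valid. At any x set V(q)=W. Then □q at x, so ◇q at x, so x has a successor.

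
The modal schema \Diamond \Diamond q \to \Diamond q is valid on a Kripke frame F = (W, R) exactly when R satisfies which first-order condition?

transitivity: \forall x \forall y \forall z (Rxy \wedge Ryz \to Rxz)

This is a form of the 4 axiom.
Its frame correspondent is transitivity — \forall x \forall y \forall z (Rxy \wedge Ryz \to Rxz).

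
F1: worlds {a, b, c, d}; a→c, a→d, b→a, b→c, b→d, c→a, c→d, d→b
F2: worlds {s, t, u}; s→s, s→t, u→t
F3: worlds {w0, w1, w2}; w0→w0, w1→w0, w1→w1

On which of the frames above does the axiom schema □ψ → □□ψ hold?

The schema corresponds to transitivity: ∀x ∀y ∀z (Rxy ∧ Ryz → Rxz).
F1: fails — Rcd and Rdb but not Rcb.
F2: satisfies the condition.
F3: satisfies the condition.

F2, F3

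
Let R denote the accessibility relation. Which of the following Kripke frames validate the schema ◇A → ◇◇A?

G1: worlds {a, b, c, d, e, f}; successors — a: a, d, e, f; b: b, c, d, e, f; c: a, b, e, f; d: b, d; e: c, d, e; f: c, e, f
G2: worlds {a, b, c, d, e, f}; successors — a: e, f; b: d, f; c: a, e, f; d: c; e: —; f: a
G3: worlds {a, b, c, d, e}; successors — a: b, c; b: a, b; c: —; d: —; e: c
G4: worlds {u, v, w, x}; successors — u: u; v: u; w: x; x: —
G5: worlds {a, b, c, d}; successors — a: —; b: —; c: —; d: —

The schema corresponds to a generalized confluence (Geach) condition: ∀x ∀y (xRy → ∃w (y = w ∧ xR²w)).
G1: satisfies the condition.
G2: fails — aRe but no w with e=w and aR²w.
G3: fails — aRc but no w with c=w and aR²w.
G4: fails — wRx but no t with x=t and wR²t.
G5: satisfies the condition.
Valid on: G1, G5.

G1, G5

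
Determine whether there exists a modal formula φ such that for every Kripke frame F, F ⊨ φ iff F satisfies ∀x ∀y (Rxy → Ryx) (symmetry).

This is a Sahlqvist condition; the B axiom q → □◇q defines it.
Suppose q→□◇q is valid. Take Rxy and set V(q)={x}. Then q at x, so □◇q at x, so ◇q at y, so some z with Ryz has q; z=x, i.e. Ryx.

Yes — defined by q → □◇q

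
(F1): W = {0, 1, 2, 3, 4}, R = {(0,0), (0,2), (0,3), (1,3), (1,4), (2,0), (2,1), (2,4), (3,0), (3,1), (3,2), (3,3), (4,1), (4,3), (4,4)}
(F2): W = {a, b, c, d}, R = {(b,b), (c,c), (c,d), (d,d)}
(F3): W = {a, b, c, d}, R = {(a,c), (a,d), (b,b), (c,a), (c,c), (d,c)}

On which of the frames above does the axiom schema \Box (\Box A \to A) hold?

(F2)

This is the axiom for shift-reflexivity; its first-order frame correspondent is \forall x \forall y (Rxy \to Ryy).
(F1): fails — R32 but not R22.
(F2): holds.
(F3): fails — Rca but not Raa.
Valid on: (F2).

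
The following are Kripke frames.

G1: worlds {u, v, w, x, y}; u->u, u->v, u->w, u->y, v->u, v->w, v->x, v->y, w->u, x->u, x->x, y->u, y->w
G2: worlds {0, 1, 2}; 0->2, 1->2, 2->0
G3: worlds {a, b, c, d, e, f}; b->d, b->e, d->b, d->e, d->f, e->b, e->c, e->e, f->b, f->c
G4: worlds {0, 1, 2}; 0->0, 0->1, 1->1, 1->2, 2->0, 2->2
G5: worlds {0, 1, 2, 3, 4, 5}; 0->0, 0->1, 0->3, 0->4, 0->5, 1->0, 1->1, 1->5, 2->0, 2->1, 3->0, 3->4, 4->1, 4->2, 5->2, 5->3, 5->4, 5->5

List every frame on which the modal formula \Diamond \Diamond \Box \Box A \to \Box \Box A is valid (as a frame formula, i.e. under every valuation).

G2, G4

This is the axiom for a generalized confluence (Geach) condition; its first-order frame correspondent is \forall x \forall y \forall z ((x R^2 y \wedge x R^2 z) \to \exists w (y R^2 w \wedge z = w)).
G1: fails — uR²w, uR²x but no t with wR²t and x=t.
G2: holds.
G3: fails — bR²c, bR²b but no w with cR²w and b=w.
G4: holds.
G5: fails — 0R²2, 0R²2 but no w with 2R²w and 2=w.
Valid on: G2, G4.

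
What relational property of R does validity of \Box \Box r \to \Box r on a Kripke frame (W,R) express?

Density

Suppose □□r→□r is valid. Take Rxy and set V(r)={w : xR²w}. Then □□r at x, so □r at x, so r at y, i.e. ∃z(Rxz∧Rzy).
Conversely, on a frame with density the schema holds at every world under every valuation.
Frame condition: \forall x \forall y (Rxy \to \exists z (Rxz \wedge Rzy)).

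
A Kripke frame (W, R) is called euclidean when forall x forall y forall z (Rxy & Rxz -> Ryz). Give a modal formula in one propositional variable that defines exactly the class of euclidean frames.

◇s → □◇s

This is the Euclidean property; the standard corresponding axiom is 5: ◇s → □◇s.
Suppose ◇s→□◇s is valid. Take Rxy, Rxz and set V(s)={y}. Then ◇s at x, so □◇s at x, so ◇s at z, so some w with Rzw has s; w=y, i.e. Rzy. By symmetry of the argument, Ryz.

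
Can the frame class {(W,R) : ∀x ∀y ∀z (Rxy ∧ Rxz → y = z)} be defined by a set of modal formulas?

Yes — defined by ◇q → □q

This is a Sahlqvist condition; the CD axiom ◇q → □q defines it.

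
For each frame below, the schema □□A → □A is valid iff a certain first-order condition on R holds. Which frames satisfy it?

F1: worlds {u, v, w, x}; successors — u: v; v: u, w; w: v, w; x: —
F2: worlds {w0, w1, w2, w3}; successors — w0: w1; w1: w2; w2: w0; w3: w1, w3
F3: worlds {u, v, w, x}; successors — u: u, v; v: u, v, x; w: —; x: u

F3

The schema corresponds to density: ∀x ∀y (Rxy → ∃z (Rxz ∧ Rzy)).
F1: fails — Ruv but no z with Ruz and Rzv.
F2: fails — Rw1w2 but no z with Rw1z and Rzw2.
F3: ✓.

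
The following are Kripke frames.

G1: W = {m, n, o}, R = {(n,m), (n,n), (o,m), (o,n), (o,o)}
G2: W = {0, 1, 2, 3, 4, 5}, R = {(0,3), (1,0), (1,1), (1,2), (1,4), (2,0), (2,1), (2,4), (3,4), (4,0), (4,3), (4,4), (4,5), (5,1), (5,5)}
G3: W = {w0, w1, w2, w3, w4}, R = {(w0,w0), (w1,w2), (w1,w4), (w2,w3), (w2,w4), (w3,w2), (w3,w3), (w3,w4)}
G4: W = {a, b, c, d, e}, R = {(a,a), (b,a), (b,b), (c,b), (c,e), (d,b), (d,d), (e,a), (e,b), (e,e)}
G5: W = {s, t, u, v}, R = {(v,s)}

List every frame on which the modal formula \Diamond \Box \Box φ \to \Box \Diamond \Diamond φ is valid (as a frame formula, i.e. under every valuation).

This is the axiom for a generalized confluence (Geach) condition; its first-order frame correspondent is \forall x \forall y \forall z ((xRy \wedge xRz) \to \exists w (y R^2 w \wedge z R^2 w)).
G1: fails — nRm, nRm but no w with mR²w and mR²w.
G2: ✓.
G3: fails — w1Rw2, w1Rw4 but no w with w2R²w and w4R²w.
G4: ✓.
G5: fails — vRs, vRs but no w with sR²w and sR²w.

G2, G4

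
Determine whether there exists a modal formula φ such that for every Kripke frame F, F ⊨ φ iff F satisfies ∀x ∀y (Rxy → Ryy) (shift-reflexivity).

This is a Sahlqvist condition; the T□ axiom □(□r → r) defines it.
Suppose □(□r→r) is valid. Take Rxy and set V(r)={w : Ryw}. Then at y, □r holds; since □(□r→r) at x, □r→r at y, so r at y, i.e. Ryy.

Yes, by □(□r → r)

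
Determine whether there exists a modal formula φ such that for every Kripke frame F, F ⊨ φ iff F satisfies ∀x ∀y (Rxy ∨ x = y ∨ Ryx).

Any modally definable frame class is closed under disjoint unions.
Take 2 disjoint single-world reflexive frames: each is trivially connected, but their disjoint union has 2 worlds with no edge between distinct components, so it is not connected.
So no modal formula (or set of formulas) defines exactly the connected frames.

No — not modally definable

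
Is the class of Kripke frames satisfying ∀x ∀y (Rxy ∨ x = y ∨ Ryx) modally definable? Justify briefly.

No — not modally definable

If a class were modally definable it would be closed under disjoint unions (Goldblatt–Thomason).
Take 4 disjoint single-world reflexive frames: each is trivially connected, but their disjoint union has 4 worlds with no edge between distinct components, so it is not connected.
Hence connectedness of R is not modally definable.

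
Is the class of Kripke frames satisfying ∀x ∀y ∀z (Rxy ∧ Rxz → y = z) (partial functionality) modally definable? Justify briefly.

This is a Sahlqvist condition; the CD axiom ◇p → □p defines it.
Suppose ◇p→□p is valid. Take Rxy, Rxz and set V(p)={y}. Then ◇p at x, so □p at x, so p at z, i.e. z=y.

Definable; ◇p → □p defines it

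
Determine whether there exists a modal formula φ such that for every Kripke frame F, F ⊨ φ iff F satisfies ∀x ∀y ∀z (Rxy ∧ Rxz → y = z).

This is a Sahlqvist condition; the CD axiom ◇q → □q defines it.

Yes, by ◇q → □q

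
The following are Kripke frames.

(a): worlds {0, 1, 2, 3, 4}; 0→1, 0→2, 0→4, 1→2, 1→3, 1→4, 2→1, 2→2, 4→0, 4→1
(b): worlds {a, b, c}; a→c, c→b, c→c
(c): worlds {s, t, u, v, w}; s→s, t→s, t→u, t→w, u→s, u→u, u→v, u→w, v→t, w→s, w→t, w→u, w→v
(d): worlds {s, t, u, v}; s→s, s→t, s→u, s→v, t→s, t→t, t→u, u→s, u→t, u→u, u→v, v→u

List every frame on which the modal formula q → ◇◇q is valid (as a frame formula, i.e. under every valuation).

(d)

Frame correspondent (Sahlqvist): ∀x ∃w (x = w ∧ xR²w) — i.e. a generalized confluence (Geach) condition.
(a): fails — at 3 but no w with 3=w and 3R²w.
(b): fails — at a but no w with a=w and aR²w.
(c): fails — at v but no w* with v=w* and vR²w*.
(d): condition met.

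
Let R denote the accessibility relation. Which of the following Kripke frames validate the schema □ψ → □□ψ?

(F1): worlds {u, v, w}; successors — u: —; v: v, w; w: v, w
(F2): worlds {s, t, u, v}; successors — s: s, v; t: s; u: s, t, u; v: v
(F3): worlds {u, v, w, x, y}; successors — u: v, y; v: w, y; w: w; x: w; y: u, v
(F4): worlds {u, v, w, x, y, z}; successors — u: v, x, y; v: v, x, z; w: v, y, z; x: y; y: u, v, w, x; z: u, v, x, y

(F1)

The schema corresponds to transitivity: ∀x ∀y ∀z (Rxy ∧ Ryz → Rxz).
(F1): condition met.
(F2): fails — Rus and Rsv but not Ruv.
(F3): fails — Ruv and Rvw but not Ruw.
(F4): fails — Ruv and Rvz but not Ruz.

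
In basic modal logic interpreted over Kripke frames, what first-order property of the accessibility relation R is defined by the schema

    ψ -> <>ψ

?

Reflexivity

Replacing ψ by ¬ψ and contraposing gives the equivalent schema □ψ → ψ.
Suppose □ψ→ψ is valid. At any x set V(ψ)={w : Rxw}. Then □ψ holds at x, so ψ holds at x, i.e. Rxx.
Conversely, on a frame with reflexivity the schema holds at every world under every valuation.
So the correspondent is reflexivity.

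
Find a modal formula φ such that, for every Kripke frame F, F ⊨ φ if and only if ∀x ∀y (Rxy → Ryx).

A defining formula is s → □◇s (the B axiom).

s → □◇s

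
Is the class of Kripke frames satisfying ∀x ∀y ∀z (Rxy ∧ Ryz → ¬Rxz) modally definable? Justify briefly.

Any modally definable frame class is closed under surjective bounded morphisms.
The 7-cycle (worlds s,t,u,v,w,x,y with s→t→u→v→w→x→y→s) is intransitive. Mapping every world to a single reflexive point • is a surjective bounded morphism; the reflexive point is not intransitive (R••∧R•• but R••).
Hence intransitivity is not modally definable.

No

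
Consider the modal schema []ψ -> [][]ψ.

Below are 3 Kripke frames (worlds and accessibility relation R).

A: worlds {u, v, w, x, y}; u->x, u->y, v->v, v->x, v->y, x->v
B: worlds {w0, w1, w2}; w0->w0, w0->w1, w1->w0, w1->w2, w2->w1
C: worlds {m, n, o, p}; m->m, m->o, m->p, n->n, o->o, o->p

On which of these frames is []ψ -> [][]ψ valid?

C

This is the axiom for transitivity; its first-order frame correspondent is forall x forall y forall z (Rxy & Ryz -> Rxz).
A: fails — Rux and Rxv but not Ruv.
B: fails — Rw1w2 and Rw2w1 but not Rw1w1.
C: condition met.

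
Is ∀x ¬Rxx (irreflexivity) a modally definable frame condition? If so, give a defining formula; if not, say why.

Not definable by any modal formula

Any modally definable frame class is closed under surjective bounded morphisms.
The 2-cycle (worlds s,t with s→t→s) is irreflexive, and the map sending every world to a single reflexive point • is a surjective bounded morphism (forth: every edge maps to (•,•); back: every world has a successor). So any modal formula valid on the 2-cycle is also valid on the reflexive point, which is not irreflexive.
So the class is not modally definable.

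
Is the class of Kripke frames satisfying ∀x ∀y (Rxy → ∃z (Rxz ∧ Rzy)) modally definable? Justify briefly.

Yes, by □□r → □r

Yes: it is density, defined by the C4 schema □□r → □r.
Suppose □□r→□r is valid. Take Rxy and set V(r)={w : xR²w}. Then □□r at x, so □r at x, so r at y, i.e. ∃z(Rxz∧Rzy).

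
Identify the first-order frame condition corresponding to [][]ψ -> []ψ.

density: forall x forall y (Rxy -> exists z (Rxz & Rzy))

Suppose □□ψ→□ψ is valid. Take Rxy and set V(ψ)={w : xR²w}. Then □□ψ at x, so □ψ at x, so ψ at y, i.e. ∃z(Rxz∧Rzy).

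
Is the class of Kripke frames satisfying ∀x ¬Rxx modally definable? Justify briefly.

Not modally definable

Any modally definable frame class is closed under surjective bounded morphisms.
The 2-cycle (worlds w0,w1 with w0→w1→w0) is irreflexive, and the map sending every world to a single reflexive point • is a surjective bounded morphism (forth: every edge maps to (•,•); back: every world has a successor). So any modal formula valid on the 2-cycle is also valid on the reflexive point, which is not irreflexive.
Hence irreflexivity is not modally definable.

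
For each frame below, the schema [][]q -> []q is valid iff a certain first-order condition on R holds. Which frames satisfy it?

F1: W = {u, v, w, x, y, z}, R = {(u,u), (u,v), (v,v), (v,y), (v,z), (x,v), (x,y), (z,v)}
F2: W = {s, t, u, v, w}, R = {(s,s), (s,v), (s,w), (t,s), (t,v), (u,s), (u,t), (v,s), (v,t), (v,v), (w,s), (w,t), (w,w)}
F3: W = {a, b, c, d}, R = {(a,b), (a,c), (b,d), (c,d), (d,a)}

F1

The schema corresponds to density: forall x forall y (Rxy -> exists z (Rxz & Rzy)).
F1: holds.
F2: fails — Rut but no z with Ruz and Rzt.
F3: fails — Rcd but no z with Rcz and Rzd.
Valid on: F1.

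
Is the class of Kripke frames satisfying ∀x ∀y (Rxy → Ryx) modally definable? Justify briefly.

The condition is symmetry. A defining modal formula is r → □◇r.

Yes, by r → □◇r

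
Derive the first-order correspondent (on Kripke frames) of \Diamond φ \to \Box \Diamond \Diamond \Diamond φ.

\forall x \forall y \forall z ((xRy \wedge xRz) \to \exists w (y = w \wedge z R^3 w))

This is a Sahlqvist (Geach-type) schema ◇^1□^0φ → □^1◇^3φ.
Minimal-valuation argument: fix x; take any y with xR^1y and any z with xR^1z. Set V(φ) to the set of worlds R-reachable from y in exactly 0 steps. Then □^0φ holds at y, so the antecedent holds at x; validity forces ◇^3φ at z, giving a w with zR^3w and yR^0w.
First-order correspondent: \forall x \forall y \forall z ((xRy \wedge xRz) \to \exists w (y = w \wedge z R^3 w)).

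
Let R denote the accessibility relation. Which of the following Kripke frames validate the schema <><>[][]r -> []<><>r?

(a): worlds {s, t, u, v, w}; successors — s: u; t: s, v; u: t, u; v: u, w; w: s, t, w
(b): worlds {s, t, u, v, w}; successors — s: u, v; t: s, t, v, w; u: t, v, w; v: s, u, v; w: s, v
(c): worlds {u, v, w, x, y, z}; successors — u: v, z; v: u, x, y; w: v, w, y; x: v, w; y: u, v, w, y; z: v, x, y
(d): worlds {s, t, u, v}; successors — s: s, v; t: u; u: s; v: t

(a), (b), (c)

Frame correspondent (Sahlqvist): forall x forall y forall z ((x R^2 y & xRz) -> exists w (y R^2 w & z R^2 w)) — i.e. a generalized confluence (Geach) condition.
(a): satisfies the condition.
(b): satisfies the condition.
(c): satisfies the condition.
(d): fails — sR²s, sRv but no w with sR²w and vR²w.
Valid on: (a), (b), (c).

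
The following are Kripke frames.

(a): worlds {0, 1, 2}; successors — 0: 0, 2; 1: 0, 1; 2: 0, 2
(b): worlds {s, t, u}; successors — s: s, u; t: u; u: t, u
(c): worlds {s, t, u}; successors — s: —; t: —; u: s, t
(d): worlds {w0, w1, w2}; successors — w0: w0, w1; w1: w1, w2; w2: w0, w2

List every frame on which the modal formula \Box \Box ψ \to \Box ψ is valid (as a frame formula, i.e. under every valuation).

The schema corresponds to density: \forall x \forall y (Rxy \to \exists z (Rxz \wedge Rzy)).
(a): ✓.
(b): ✓.
(c): fails — Rus but no z with Ruz and Rzs.
(d): ✓.
Valid on: (a), (b), (d).

(a), (b), (d)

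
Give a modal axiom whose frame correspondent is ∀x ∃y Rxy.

A defining formula is □s → ◇s (the D axiom).
Suppose □s→◇s is valid. At any x set V(s)=W. Then □s at x, so ◇s at x, so x has a successor.

□s → ◇s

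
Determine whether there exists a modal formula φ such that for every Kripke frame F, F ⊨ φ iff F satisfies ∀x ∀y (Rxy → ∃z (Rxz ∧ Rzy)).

Definable; □□q → □q defines it

This is a Sahlqvist condition; the C4 axiom □□q → □q defines it.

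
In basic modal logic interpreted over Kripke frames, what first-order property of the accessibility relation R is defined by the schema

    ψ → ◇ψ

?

Replacing ψ by ¬ψ and contraposing gives the equivalent schema □ψ → ψ.
Suppose □ψ→ψ is valid. At any x set V(ψ)={w : Rxw}. Then □ψ holds at x, so ψ holds at x, i.e. Rxx.

Reflexivity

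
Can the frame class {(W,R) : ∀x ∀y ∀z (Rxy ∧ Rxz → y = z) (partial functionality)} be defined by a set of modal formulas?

Yes — defined by ◇q → □q

Yes: it is partial functionality, defined by the CD schema ◇q → □q.
Suppose ◇q→□q is valid. Take Rxy, Rxz and set V(q)={y}. Then ◇q at x, so □q at x, so q at z, i.e. z=y.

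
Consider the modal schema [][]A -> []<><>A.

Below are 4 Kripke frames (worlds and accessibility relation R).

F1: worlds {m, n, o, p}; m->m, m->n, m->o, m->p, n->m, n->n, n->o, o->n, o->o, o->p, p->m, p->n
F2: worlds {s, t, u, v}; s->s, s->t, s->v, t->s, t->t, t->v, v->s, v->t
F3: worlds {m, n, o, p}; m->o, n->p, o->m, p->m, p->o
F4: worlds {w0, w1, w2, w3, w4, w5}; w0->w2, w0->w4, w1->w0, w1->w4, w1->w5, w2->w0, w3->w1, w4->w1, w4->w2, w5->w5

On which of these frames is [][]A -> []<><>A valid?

The schema corresponds to a generalized confluence (Geach) condition: forall x forall z (xRz -> exists w (x R^2 w & z R^2 w)).
F1: satisfies the condition.
F2: satisfies the condition.
F3: fails — mRo but no w with mR²w and oR²w.
F4: satisfies the condition.

F1, F2, F4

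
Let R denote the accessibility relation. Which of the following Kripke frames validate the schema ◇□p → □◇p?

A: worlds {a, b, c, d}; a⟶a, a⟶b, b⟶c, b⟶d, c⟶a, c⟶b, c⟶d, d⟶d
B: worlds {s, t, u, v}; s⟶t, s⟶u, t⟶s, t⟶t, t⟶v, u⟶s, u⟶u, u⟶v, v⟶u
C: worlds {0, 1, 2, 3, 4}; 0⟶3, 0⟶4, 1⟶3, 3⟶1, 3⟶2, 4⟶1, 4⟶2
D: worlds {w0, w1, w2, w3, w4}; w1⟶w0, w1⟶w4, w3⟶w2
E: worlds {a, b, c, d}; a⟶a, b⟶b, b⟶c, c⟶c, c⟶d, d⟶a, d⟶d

E

This is the axiom for convergence; its first-order frame correspondent is ∀x ∀y ∀z (Rxy ∧ Rxz → ∃w (Ryw ∧ Rzw)).
A: fails — Rab and Raa but b and a have no common successor.
B: fails — Rtv and Rtt but v and t have no common successor.
C: fails — R32 and R32 but 2 and 2 have no common successor.
D: fails — Rw1w0 and Rw1w0 but w0 and w0 have no common successor.
E: ✓.
Valid on: E.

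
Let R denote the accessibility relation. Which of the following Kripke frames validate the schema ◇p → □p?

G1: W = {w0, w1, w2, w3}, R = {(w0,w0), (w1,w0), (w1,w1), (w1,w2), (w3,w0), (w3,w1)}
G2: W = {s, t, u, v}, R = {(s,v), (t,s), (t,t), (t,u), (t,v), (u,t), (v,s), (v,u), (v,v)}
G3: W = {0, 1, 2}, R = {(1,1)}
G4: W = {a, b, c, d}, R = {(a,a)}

This is the axiom for partial functionality; its first-order frame correspondent is ∀x ∀y ∀z (Rxy ∧ Rxz → y = z).
G1: fails — w1 sees both w0 and w1.
G2: fails — t sees both s and t.
G3: ✓.
G4: ✓.

G3, G4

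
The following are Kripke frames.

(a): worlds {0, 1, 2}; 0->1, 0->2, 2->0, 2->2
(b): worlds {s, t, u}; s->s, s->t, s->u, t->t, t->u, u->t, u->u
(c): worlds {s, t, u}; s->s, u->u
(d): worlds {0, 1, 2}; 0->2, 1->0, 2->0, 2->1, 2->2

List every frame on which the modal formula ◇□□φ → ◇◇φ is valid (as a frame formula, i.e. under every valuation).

(b), (c), (d)

The schema corresponds to a generalized confluence (Geach) condition: ∀x ∀y (xRy → ∃w (yR²w ∧ xR²w)).
(a): fails — 0R1 but no w with 1R²w and 0R²w.
(b): satisfies the condition.
(c): satisfies the condition.
(d): satisfies the condition.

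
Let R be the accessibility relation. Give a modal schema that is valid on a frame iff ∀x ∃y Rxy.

□ψ → ◇ψ

A defining formula is □ψ → ◇ψ (the D axiom).
Suppose □ψ→◇ψ is valid. At any x set V(ψ)=W. Then □ψ at x, so ◇ψ at x, so x has a successor.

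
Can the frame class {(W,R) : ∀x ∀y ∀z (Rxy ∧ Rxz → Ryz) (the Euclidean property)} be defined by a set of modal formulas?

This is a Sahlqvist condition; the 5 axiom ◇r → □◇r defines it.

Yes — defined by ◇r → □◇r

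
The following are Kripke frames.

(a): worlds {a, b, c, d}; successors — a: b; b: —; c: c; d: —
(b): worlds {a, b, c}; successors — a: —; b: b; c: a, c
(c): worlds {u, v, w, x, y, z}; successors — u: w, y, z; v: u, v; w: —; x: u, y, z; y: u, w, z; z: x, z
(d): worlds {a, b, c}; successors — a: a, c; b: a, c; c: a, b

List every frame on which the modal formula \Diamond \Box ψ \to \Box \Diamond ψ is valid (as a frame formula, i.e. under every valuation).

(d)

This is the axiom for convergence; its first-order frame correspondent is \forall x \forall y \forall z (Rxy \wedge Rxz \to \exists w (Ryw \wedge Rzw)).
(a): fails — Rab and Rab but b and b have no common successor.
(b): fails — Rca and Rca but a and a have no common successor.
(c): fails — Ruz and Ruw but z and w have no common successor.
(d): satisfies the condition.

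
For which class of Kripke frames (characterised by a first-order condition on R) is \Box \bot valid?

emptiness of R: \forall x \forall y \neg Rxy

□⊥ is valid iff no world has any successor (otherwise □⊥ fails at any world with one).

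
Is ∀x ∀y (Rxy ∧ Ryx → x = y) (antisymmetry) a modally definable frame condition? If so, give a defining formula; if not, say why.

Modal frame validity is preserved under surjective bounded morphisms.
The 4-cycle (worlds a,b,c,d with a→b→c→d→a) is antisymmetric. Sending even-indexed worlds to • and odd-indexed worlds to ∘ is a surjective bounded morphism onto the two-world frame with •↔∘, which is not antisymmetric.
Hence antisymmetry is not modally definable.

Not definable by any modal formula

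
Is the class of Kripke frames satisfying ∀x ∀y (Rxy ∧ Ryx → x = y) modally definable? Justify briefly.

Not modally definable

If a class were modally definable it would be closed under surjective bounded morphisms (Goldblatt–Thomason).
The 8-cycle (worlds w0,w1,w2,w3,w4,w5,w6,w7 with w0→w1→w2→w3→w4→w5→w6→w7→w0) is antisymmetric. Sending even-indexed worlds to a and odd-indexed worlds to b is a surjective bounded morphism onto the two-world frame with a↔b, which is not antisymmetric.
Hence antisymmetry is not modally definable.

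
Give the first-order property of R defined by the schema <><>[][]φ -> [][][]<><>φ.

forall x forall y forall z ((x R^2 y & x R^3 z) -> exists w (y R^2 w & z R^2 w))

This is a Sahlqvist (Geach-type) schema ◇^2□^2φ → □^3◇^2φ.
First-order correspondent: forall x forall y forall z ((x R^2 y & x R^3 z) -> exists w (y R^2 w & z R^2 w)).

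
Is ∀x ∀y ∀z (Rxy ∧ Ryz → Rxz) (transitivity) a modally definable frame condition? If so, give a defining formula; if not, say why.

Yes — defined by □q → □□q

The condition is transitivity. A defining modal formula is □q → □□q.
Suppose □q→□□q is valid. Take Rxy, Ryz and set V(q)={w : Rxw}. Then □q at x, so □□q at x, so □q at y, so q at z, i.e. Rxz.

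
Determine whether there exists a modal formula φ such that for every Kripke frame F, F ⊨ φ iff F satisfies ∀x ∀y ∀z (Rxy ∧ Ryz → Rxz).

Definable; □q → □□q defines it

The condition is transitivity. A defining modal formula is □q → □□q.
Suppose □q→□□q is valid. Take Rxy, Ryz and set V(q)={w : Rxw}. Then □q at x, so □□q at x, so □q at y, so q at z, i.e. Rxz.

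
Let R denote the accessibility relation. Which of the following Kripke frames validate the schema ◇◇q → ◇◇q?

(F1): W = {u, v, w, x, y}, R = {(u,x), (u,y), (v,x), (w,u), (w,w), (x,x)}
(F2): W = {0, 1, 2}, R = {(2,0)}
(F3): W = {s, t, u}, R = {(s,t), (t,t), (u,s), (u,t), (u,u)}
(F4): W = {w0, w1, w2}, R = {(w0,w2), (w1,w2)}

(F1), (F2), (F3), (F4)

This is the axiom for a generalized confluence (Geach) condition; its first-order frame correspondent is ∀x ∀y (xR²y → ∃w (y = w ∧ xR²w)).
(F1): condition met.
(F2): condition met.
(F3): condition met.
(F4): condition met.
Valid on: (F1), (F2), (F3), (F4).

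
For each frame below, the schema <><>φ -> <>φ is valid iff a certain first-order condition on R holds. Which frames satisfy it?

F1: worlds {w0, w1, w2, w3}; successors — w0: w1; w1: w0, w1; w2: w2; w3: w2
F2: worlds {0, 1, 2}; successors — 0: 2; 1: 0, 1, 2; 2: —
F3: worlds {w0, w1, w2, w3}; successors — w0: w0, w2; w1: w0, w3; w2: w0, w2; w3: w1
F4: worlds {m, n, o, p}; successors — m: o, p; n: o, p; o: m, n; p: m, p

F2

Frame correspondent (Sahlqvist): forall x forall y forall z (Rxy & Ryz -> Rxz) — i.e. transitivity.
F1: fails — Rw0w1 and Rw1w0 but not Rw0w0.
F2: ✓.
F3: fails — Rw1w0 and Rw0w2 but not Rw1w2.
F4: fails — Rom and Rmo but not Roo.
Valid on: F2.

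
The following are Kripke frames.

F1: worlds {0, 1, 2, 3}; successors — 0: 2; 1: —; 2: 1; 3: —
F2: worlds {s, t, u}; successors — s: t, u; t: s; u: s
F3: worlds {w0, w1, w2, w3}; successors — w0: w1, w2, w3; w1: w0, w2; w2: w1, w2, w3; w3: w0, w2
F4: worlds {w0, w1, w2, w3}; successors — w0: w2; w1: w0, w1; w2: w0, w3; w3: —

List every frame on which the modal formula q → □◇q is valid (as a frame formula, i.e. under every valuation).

This is the axiom for symmetry; its first-order frame correspondent is ∀x ∀y (Rxy → Ryx).
F1: fails — R21 but not R12.
F2: satisfies the condition.
F3: fails — Rw0w2 but not Rw2w0.
F4: fails — Rw1w0 but not Rw0w1.
Valid on: F2.

F2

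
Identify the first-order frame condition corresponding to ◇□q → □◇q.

Suppose ◇□q→□◇q is valid. Take Rxy, Rxz and set V(q)={w : Ryw}. Then □q at y so ◇□q at x, so □◇q at x, so ◇q at z, giving w with Rzw and Ryw.

convergence: ∀x ∀y ∀z (Rxy ∧ Rxz → ∃w (Ryw ∧ Rzw))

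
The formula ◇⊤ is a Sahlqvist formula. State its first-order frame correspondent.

◇⊤ holds at w iff w has a successor, so frame-validity of ◇⊤ is exactly seriality. Equivalently via □ψ → ◇ψ:
Suppose □ψ→◇ψ is valid. At any x set V(ψ)=W. Then □ψ at x, so ◇ψ at x, so x has a successor.

Seriality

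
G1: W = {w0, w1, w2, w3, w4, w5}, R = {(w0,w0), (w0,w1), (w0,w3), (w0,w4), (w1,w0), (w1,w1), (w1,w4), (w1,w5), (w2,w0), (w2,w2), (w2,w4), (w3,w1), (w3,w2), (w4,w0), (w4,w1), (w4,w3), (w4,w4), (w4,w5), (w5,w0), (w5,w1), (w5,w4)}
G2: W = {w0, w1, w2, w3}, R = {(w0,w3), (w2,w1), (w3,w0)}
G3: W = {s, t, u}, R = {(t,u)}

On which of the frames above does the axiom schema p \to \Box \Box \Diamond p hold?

G3

The schema corresponds to a generalized confluence (Geach) condition: \forall x \forall z (x R^2 z \to \exists w (x = w \wedge zRw)).
G1: fails — w0R²w3 but no w with w0=w and w3Rw.
G2: fails — w0R²w0 but no w with w0=w and w0Rw.
G3: ✓.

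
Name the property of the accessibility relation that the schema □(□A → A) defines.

shift-reflexivity: ∀x ∀y (Rxy → Ryy)

Suppose □(□A→A) is valid. Take Rxy and set V(A)={w : Ryw}. Then at y, □A holds; since □(□A→A) at x, □A→A at y, so A at y, i.e. Ryy.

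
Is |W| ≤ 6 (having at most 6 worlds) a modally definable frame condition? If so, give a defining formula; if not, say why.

If a class were modally definable it would be closed under disjoint unions (Goldblatt–Thomason).
Any modal formula valid on each of 7 disjoint one-world frames is valid on their disjoint union (validity is preserved under disjoint unions). Each one-world frame has |W|=1≤6, but the union has |W|=7.
So the class is not modally definable.

No — not modally definable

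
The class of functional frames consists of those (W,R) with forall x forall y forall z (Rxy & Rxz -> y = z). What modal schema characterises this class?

◇q → □q

This is partial functionality; the standard corresponding axiom is CD: ◇q → □q.
Suppose ◇q→□q is valid. Take Rxy, Rxz and set V(q)={y}. Then ◇q at x, so □q at x, so q at z, i.e. z=y.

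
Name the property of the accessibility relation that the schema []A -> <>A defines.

seriality: forall x exists y Rxy

Suppose □A→◇A is valid. At any x set V(A)=W. Then □A at x, so ◇A at x, so x has a successor.
The converse is a direct semantic check.
Frame condition: forall x exists y Rxy.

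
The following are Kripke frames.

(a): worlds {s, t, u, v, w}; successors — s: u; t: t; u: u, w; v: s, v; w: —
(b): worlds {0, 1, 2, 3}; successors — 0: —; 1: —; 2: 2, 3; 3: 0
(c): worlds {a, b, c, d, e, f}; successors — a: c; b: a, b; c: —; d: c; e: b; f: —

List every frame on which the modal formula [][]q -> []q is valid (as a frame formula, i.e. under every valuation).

(a)

The schema corresponds to density: forall x forall y (Rxy -> exists z (Rxz & Rzy)).
(a): ✓.
(b): fails — R30 but no z with R3z and Rz0.
(c): fails — Rdc but no z with Rdz and Rzc.
Valid on: (a).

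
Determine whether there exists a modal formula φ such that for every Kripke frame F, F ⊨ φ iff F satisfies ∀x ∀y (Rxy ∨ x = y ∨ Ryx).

Not definable by any modal formula

Modal frame validity is preserved under disjoint unions.
Take 2 disjoint single-world reflexive frames: each is trivially connected, but their disjoint union has 2 worlds with no edge between distinct components, so it is not connected.
Hence connectedness of R is not modally definable.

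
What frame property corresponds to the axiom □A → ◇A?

Suppose □A→◇A is valid. At any x set V(A)=W. Then □A at x, so ◇A at x, so x has a successor.

Seriality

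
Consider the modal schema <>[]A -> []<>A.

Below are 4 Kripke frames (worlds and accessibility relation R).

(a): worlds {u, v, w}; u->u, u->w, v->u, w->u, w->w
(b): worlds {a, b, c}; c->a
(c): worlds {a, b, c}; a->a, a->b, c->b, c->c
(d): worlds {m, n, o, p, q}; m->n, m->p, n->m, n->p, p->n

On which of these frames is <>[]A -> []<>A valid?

The schema corresponds to convergence: forall x forall y forall z (Rxy & Rxz -> exists w (Ryw & Rzw)).
(a): holds.
(b): fails — Rca and Rca but a and a have no common successor.
(c): fails — Raa and Rab but a and b have no common successor.
(d): fails — Rmn and Rmp but n and p have no common successor.

(a)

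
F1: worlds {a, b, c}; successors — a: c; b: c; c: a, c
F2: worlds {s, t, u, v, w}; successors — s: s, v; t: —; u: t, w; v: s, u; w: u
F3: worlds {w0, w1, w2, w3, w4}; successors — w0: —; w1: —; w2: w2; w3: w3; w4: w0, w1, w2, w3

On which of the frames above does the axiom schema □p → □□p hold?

Frame correspondent (Sahlqvist): ∀x ∀y ∀z (Rxy ∧ Ryz → Rxz) — i.e. transitivity.
F1: fails — Rac and Rca but not Raa.
F2: fails — Ruw and Rwu but not Ruu.
F3: satisfies the condition.
Valid on: F3.

F3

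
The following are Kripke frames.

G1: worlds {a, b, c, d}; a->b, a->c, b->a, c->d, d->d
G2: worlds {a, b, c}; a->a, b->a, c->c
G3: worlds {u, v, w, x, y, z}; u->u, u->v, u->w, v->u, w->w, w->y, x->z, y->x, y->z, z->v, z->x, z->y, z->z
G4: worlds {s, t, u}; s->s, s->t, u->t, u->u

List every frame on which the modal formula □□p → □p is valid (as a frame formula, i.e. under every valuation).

The schema corresponds to density: ∀x ∀y (Rxy → ∃z (Rxz ∧ Rzy)).
G1: fails — Rab but no z with Raz and Rzb.
G2: condition met.
G3: condition met.
G4: condition met.

G2, G3, G4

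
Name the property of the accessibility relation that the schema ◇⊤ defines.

◇⊤ holds at w iff w has a successor, so frame-validity of ◇⊤ is exactly seriality. Equivalently via □r → ◇r:
Suppose □r→◇r is valid. At any x set V(r)=W. Then □r at x, so ◇r at x, so x has a successor.

Seriality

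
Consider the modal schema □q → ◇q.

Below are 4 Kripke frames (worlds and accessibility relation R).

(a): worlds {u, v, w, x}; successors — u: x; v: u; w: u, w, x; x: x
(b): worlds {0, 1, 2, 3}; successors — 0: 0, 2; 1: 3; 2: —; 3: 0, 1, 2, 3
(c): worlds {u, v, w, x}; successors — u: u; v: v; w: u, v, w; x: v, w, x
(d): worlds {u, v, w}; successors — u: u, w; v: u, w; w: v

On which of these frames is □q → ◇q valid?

(a), (c), (d)

Frame correspondent (Sahlqvist): ∀x ∃y Rxy — i.e. seriality.
(a): holds.
(b): fails — world 2 has no successor.
(c): holds.
(d): holds.
Valid on: (a), (c), (d).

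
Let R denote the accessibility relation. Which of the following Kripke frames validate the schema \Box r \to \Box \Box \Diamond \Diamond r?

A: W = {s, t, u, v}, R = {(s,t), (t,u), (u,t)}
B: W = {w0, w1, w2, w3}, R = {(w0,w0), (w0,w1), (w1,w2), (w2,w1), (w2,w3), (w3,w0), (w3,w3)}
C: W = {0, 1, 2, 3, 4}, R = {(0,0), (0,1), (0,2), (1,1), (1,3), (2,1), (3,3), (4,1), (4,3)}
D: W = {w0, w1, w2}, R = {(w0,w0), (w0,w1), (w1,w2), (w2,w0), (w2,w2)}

This is the axiom for a generalized confluence (Geach) condition; its first-order frame correspondent is \forall x \forall z (x R^2 z \to \exists w (xRw \wedge z R^2 w)).
A: fails — sR²u but no w with sRw and uR²w.
B: fails — w1R²w1 but no w with w1Rw and w1R²w.
C: fails — 0R²3 but no w with 0Rw and 3R²w.
D: ✓.
Valid on: D.

D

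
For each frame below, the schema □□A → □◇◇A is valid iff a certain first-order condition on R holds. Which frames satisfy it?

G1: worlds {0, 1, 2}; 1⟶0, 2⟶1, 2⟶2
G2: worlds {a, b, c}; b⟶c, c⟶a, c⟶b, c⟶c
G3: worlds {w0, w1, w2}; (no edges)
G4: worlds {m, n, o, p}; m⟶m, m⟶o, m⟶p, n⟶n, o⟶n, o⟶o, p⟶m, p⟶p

G3, G4

Frame correspondent (Sahlqvist): ∀x ∀z (xRz → ∃w (xR²w ∧ zR²w)) — i.e. a generalized confluence (Geach) condition.
G1: fails — 1R0 but no w with 1R²w and 0R²w.
G2: fails — cRa but no w with cR²w and aR²w.
G3: satisfies the condition.
G4: satisfies the condition.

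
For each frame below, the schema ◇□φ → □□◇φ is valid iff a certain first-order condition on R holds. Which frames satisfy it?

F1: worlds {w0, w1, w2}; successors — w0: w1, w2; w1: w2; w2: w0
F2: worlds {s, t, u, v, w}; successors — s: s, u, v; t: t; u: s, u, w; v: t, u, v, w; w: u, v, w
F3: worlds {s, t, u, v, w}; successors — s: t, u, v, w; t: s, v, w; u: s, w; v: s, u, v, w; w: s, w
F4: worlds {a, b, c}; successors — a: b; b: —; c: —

F3, F4

This is the axiom for a generalized confluence (Geach) condition; its first-order frame correspondent is ∀x ∀y ∀z ((xRy ∧ xR²z) → ∃w (yRw ∧ zRw)).
F1: fails — w0Rw1, w0R²w2 but no w with w1Rw and w2Rw.
F2: fails — sRs, sR²t but no w* with sRw* and tRw*.
F3: satisfies the condition.
F4: satisfies the condition.
Valid on: F3, F4.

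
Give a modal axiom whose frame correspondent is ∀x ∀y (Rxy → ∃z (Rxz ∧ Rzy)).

The condition is density. The C4 schema □□ψ → □ψ defines it.
Suppose □□ψ→□ψ is valid. Take Rxy and set V(ψ)={w : xR²w}. Then □□ψ at x, so □ψ at x, so ψ at y, i.e. ∃z(Rxz∧Rzy).

□□ψ → □ψ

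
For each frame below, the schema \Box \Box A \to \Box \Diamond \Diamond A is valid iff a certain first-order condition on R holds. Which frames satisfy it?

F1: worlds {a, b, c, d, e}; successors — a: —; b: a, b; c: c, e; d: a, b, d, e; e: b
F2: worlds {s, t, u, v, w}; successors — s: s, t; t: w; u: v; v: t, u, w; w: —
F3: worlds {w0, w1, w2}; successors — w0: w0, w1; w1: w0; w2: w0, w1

F3

The schema corresponds to a generalized confluence (Geach) condition: \forall x \forall z (xRz \to \exists w (x R^2 w \wedge z R^2 w)).
F1: fails — bRa but no w with bR²w and aR²w.
F2: fails — sRt but no w* with sR²w* and tR²w*.
F3: satisfies the condition.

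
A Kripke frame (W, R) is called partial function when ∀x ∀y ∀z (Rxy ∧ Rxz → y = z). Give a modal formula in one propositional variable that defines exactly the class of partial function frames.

◇ψ → □ψ

A defining formula is ◇ψ → □ψ (the CD axiom).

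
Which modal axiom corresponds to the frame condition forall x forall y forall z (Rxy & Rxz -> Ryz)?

This is the Euclidean property; the standard corresponding axiom is 5: ◇r → □◇r.

◇r → □◇r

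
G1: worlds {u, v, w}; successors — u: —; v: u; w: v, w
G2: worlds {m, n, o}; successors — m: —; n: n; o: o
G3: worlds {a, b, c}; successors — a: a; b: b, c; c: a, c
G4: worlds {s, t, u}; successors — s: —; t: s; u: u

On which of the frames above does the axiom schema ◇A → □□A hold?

The schema corresponds to a generalized confluence (Geach) condition: ∀x ∀y ∀z ((xRy ∧ xR²z) → ∃w (y = w ∧ z = w)).
G1: fails — wRv, wR²u but v ≠ u.
G2: holds.
G3: fails — bRb, bR²a but b ≠ a.
G4: holds.

G2, G4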